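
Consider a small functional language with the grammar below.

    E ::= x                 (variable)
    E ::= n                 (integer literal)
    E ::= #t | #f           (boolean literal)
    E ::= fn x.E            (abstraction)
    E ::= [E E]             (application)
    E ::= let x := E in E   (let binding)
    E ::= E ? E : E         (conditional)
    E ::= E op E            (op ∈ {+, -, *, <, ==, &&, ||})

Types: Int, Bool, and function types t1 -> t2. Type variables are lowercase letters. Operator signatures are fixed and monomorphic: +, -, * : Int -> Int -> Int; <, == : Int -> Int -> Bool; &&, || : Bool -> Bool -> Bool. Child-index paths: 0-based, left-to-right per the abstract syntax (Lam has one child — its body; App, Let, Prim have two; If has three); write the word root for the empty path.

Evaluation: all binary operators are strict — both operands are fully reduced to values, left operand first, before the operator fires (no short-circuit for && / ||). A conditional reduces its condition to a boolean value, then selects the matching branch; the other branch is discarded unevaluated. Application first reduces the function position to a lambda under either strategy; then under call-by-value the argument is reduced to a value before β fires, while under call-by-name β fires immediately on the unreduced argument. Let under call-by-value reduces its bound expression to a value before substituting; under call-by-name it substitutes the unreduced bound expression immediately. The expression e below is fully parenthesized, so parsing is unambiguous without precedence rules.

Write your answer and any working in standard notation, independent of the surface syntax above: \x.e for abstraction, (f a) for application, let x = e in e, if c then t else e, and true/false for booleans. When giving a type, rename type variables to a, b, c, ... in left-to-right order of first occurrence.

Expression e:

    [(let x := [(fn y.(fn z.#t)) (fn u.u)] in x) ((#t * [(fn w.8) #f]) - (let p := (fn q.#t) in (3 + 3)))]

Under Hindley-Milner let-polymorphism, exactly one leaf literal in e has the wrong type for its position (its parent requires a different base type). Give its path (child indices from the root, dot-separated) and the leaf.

Answer: 1.0.0 : true

Derivation:
\z._ : b -> Bool
\y._ : a -> b -> Bool
u : c
\u._ : c -> c
  unify a -> b -> Bool ~ (c -> c) -> d
  unify a ~ c -> c
  unify b -> Bool ~ d
_ _ : b -> Bool
let x : forall. b -> Bool
x : e -> Bool
  unify Bool ~ Int
  FAIL: mismatch Bool ~ Int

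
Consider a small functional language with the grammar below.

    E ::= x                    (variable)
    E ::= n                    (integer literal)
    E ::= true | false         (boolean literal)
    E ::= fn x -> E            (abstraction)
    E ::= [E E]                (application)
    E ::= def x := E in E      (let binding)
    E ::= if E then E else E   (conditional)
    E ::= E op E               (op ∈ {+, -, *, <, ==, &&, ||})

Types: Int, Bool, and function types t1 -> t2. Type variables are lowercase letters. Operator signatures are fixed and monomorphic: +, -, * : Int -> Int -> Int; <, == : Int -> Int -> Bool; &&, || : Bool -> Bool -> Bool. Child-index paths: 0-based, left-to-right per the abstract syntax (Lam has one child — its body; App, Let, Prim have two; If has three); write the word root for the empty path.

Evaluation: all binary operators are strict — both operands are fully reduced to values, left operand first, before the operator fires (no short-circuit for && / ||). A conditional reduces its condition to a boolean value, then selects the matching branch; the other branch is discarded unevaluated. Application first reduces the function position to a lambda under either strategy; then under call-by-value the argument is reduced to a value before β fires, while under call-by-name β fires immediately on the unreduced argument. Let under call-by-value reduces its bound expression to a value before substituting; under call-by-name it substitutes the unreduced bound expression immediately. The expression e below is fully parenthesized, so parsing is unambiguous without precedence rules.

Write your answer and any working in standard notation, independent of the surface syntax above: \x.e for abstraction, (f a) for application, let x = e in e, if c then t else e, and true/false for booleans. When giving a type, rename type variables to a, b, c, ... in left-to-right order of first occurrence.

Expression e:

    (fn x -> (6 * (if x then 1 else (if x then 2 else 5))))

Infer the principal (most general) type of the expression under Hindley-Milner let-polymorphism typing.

Derivation:
  unify Int ~ Int
x : a
  unify a ~ Bool
x : Bool
  unify Bool ~ Bool
  unify Int ~ Int
  unify Int ~ Int
  unify Int ~ Int
\x._ : Bool -> Int

Answer: Bool -> Int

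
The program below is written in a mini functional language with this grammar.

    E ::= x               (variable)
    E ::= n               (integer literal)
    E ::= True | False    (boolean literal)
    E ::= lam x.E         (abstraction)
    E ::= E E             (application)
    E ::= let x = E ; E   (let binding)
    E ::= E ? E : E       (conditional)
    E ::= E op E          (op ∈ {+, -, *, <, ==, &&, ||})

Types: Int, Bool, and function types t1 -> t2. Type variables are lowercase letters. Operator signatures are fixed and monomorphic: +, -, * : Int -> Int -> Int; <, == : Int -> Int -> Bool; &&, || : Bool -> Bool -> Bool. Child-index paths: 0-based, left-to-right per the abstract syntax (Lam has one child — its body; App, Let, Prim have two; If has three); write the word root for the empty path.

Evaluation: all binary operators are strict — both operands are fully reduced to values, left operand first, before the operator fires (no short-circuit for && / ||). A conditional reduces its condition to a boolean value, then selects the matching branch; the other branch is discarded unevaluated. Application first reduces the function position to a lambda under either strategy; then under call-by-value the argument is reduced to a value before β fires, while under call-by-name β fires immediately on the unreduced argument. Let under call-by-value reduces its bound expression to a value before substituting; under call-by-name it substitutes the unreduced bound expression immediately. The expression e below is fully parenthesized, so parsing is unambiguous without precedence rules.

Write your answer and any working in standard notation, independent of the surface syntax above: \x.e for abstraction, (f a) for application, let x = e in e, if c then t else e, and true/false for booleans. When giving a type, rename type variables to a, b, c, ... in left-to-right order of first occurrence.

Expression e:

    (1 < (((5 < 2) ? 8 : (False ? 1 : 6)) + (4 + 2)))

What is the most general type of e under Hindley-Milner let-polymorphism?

Derivation:
  unify Int ~ Int
  unify Int ~ Int
  unify Int ~ Int
  unify Bool ~ Bool
  unify Bool ~ Bool
  unify Int ~ Int
  unify Int ~ Int
  unify Int ~ Int
  unify Int ~ Int
  unify Int ~ Int
  unify Int ~ Int
  unify Int ~ Int

Answer: Bool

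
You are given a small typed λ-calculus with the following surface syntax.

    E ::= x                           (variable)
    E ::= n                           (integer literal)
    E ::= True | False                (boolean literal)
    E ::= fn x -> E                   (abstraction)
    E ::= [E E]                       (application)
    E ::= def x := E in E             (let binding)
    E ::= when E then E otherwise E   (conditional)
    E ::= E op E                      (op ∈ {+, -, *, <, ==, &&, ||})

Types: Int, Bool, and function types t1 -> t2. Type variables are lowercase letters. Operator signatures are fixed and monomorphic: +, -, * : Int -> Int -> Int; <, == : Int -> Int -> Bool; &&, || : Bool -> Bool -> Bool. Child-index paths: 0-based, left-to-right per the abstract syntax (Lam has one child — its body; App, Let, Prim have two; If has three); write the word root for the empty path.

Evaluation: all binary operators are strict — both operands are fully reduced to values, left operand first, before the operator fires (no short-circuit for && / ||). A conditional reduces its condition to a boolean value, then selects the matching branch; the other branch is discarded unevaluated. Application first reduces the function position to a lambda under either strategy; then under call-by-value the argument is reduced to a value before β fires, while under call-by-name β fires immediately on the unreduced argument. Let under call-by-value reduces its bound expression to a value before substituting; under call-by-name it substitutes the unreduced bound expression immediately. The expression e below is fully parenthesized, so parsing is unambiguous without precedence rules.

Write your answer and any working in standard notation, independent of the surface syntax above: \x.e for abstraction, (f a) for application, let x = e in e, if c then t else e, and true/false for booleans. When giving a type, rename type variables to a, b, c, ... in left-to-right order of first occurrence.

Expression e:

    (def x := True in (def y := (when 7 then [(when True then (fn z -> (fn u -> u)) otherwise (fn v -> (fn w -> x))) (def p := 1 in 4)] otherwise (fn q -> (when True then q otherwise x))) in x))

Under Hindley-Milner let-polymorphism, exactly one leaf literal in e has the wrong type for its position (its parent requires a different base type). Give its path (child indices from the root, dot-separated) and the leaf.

Answer: 1.0.0 : 7

Working:
let x : Bool
  unify Int ~ Bool
  FAIL: mismatch Int ~ Bool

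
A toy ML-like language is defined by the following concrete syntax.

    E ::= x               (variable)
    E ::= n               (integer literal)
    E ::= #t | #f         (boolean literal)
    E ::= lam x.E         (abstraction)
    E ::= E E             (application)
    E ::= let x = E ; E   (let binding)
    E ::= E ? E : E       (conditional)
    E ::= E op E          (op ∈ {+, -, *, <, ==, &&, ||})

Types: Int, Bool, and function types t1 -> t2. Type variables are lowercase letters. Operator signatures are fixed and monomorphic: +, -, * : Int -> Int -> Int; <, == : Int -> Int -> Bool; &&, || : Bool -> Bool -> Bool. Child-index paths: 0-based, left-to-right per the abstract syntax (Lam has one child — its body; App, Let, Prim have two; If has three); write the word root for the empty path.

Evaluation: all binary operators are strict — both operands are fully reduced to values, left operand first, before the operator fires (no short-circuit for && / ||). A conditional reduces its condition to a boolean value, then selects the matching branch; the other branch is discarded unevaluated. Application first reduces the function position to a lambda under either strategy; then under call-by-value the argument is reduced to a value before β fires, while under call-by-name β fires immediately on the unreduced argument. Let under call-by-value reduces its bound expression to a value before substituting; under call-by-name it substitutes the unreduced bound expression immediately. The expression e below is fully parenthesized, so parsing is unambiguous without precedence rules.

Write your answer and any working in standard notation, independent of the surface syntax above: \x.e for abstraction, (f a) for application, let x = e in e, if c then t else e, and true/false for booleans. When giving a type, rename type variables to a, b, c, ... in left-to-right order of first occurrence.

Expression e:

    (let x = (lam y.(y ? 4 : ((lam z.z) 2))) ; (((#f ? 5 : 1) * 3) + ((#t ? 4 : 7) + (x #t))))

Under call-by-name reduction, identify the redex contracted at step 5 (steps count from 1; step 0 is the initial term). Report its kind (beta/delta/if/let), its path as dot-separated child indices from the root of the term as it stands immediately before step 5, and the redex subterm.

Answer: beta at 1.1 : ((\y.(if y then 4 else ((\z.z) 2))) true)

Working:
step 0: (let x = (\y.(if y then 4 else ((\z.z) 2))) in (((if false then 5 else 1) * 3) + ((if true then 4 else 7) + (x true))))
step 1: [let@root] (((if false then 5 else 1) * 3) + ((if true then 4 else 7) + ((\y.(if y then 4 else ((\z.z) 2))) true)))
step 2: [if@0.0] ((1 * 3) + ((if true then 4 else 7) + ((\y.(if y then 4 else ((\z.z) 2))) true)))
step 3: [delta@0] (3 + ((if true then 4 else 7) + ((\y.(if y then 4 else ((\z.z) 2))) true)))
step 4: [if@1.0] (3 + (4 + ((\y.(if y then 4 else ((\z.z) 2))) true)))
step 5: [beta@1.1] (3 + (4 + (if true then 4 else ((\z.z) 2))))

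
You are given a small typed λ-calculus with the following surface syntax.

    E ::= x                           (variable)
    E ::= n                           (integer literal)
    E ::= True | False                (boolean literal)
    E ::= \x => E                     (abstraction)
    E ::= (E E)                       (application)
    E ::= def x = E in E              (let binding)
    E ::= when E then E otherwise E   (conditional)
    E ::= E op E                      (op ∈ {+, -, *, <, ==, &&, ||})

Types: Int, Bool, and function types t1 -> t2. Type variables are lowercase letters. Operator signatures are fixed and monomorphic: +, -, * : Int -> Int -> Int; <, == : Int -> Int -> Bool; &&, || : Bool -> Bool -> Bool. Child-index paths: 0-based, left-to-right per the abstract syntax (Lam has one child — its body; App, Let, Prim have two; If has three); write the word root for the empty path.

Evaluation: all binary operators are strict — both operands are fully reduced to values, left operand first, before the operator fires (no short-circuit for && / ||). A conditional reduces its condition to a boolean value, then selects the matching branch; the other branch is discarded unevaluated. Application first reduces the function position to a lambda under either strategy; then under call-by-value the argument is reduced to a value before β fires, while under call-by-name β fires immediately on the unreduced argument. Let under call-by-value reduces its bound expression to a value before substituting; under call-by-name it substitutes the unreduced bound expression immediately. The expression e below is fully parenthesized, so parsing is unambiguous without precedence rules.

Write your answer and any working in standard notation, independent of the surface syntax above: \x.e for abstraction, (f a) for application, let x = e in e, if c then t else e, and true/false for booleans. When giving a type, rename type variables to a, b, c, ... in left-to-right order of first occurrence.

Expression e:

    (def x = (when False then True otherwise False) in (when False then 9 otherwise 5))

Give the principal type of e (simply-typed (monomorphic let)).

Answer: Int

Trace:
  unify Bool ~ Bool
  unify Bool ~ Bool
let x : Bool
  unify Bool ~ Bool
  unify Int ~ Int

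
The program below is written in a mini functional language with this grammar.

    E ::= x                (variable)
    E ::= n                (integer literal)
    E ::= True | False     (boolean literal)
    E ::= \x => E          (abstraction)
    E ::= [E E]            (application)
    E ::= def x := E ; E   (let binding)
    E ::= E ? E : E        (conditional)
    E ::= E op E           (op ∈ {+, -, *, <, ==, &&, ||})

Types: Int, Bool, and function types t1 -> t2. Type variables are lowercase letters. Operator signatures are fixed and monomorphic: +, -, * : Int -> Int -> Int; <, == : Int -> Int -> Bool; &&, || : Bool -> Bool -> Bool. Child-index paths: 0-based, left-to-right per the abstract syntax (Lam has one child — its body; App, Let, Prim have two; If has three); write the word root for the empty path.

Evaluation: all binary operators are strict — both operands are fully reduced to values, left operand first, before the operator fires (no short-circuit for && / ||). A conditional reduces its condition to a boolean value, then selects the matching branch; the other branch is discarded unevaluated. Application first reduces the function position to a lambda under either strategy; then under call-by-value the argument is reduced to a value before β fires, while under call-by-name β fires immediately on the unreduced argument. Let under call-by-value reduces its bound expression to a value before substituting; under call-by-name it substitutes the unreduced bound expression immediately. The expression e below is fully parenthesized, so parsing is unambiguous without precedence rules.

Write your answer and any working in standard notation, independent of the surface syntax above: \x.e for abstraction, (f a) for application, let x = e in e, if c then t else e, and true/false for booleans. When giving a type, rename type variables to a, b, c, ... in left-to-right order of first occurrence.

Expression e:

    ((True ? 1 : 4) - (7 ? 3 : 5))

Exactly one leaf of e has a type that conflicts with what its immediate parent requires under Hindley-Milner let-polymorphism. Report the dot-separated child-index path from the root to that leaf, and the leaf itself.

Trace:
  unify Bool ~ Bool
  unify Int ~ Int
  unify Int ~ Int
  unify Int ~ Bool
  FAIL: mismatch Int ~ Bool

Answer: 1.0 : 7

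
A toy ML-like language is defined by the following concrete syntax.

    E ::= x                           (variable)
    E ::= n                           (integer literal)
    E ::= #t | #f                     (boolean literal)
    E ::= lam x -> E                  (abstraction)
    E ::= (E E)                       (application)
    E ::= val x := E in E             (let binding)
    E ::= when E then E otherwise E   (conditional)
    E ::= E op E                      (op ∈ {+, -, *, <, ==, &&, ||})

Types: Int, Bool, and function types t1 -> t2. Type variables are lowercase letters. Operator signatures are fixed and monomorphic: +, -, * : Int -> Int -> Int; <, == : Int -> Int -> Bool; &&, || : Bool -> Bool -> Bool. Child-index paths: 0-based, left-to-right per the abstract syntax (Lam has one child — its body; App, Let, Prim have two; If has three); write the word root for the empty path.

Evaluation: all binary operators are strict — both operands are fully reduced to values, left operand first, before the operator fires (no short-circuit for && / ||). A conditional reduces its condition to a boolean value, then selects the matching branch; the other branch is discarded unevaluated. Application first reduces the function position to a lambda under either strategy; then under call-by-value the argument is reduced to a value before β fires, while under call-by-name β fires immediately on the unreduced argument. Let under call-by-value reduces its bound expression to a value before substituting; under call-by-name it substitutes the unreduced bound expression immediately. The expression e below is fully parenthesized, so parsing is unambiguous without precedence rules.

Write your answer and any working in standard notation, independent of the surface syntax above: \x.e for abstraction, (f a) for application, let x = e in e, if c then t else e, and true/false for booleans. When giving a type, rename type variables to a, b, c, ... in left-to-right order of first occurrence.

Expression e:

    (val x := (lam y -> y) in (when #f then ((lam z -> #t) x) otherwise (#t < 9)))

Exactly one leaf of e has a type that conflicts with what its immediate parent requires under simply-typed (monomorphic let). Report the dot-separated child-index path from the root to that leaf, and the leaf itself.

Trace:
y : a
\y._ : a -> a
let x : a -> a
  unify Bool ~ Bool
\z._ : b -> Bool
x : a -> a
  unify b -> Bool ~ (a -> a) -> c
  unify b ~ a -> a
  unify Bool ~ c
_ _ : Bool
  unify Bool ~ Int
  FAIL: mismatch Bool ~ Int

Answer: 1.2.0 : true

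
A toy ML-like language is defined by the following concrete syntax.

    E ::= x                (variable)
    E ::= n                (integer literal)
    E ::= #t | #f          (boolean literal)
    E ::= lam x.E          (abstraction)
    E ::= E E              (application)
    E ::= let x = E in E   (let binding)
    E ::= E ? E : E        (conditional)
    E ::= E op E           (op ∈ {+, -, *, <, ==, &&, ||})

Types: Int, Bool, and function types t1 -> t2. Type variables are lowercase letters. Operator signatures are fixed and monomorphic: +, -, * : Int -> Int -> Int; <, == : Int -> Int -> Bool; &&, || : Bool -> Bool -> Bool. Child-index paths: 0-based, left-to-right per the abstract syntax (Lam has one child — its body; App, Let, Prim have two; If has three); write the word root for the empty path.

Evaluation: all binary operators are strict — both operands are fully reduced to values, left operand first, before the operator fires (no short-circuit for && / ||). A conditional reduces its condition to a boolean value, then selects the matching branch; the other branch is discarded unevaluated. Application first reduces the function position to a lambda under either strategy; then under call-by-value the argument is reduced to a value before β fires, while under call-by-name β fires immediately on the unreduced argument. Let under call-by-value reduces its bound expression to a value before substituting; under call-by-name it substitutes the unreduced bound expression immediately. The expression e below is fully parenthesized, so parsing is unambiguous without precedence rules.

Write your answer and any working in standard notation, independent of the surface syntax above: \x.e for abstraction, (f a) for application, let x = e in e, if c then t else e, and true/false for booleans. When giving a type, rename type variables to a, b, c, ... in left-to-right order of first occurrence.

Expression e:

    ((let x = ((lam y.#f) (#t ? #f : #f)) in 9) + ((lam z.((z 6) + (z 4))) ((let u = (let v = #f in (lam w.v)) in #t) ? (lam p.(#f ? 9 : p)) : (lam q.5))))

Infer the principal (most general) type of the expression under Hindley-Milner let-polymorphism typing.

Answer: Int

Trace:
\y._ : a -> Bool
  unify Bool ~ Bool
  unify Bool ~ Bool
  unify a -> Bool ~ Bool -> b
  unify a ~ Bool
  unify Bool ~ b
_ _ : Bool
let x : Bool
  unify Int ~ Int
z : c
  unify c ~ Int -> d
_ _ : d
  unify d ~ Int
z : Int -> Int
  unify Int -> Int ~ Int -> e
  unify Int ~ Int
  unify Int ~ e
_ _ : Int
  unify Int ~ Int
\z._ : (Int -> Int) -> Int
let v : Bool
v : Bool
\w._ : f -> Bool
let u : forall. f -> Bool
  unify Bool ~ Bool
  unify Bool ~ Bool
p : g
  unify Int ~ g
\p._ : Int -> Int
\q._ : h -> Int
  unify Int -> Int ~ h -> Int
  unify Int ~ h
  unify Int ~ Int
  unify (Int -> Int) -> Int ~ (Int -> Int) -> i
  unify Int -> Int ~ Int -> Int
  unify Int ~ Int
  unify Int ~ Int
  unify Int ~ i
_ _ : Int
  unify Int ~ Int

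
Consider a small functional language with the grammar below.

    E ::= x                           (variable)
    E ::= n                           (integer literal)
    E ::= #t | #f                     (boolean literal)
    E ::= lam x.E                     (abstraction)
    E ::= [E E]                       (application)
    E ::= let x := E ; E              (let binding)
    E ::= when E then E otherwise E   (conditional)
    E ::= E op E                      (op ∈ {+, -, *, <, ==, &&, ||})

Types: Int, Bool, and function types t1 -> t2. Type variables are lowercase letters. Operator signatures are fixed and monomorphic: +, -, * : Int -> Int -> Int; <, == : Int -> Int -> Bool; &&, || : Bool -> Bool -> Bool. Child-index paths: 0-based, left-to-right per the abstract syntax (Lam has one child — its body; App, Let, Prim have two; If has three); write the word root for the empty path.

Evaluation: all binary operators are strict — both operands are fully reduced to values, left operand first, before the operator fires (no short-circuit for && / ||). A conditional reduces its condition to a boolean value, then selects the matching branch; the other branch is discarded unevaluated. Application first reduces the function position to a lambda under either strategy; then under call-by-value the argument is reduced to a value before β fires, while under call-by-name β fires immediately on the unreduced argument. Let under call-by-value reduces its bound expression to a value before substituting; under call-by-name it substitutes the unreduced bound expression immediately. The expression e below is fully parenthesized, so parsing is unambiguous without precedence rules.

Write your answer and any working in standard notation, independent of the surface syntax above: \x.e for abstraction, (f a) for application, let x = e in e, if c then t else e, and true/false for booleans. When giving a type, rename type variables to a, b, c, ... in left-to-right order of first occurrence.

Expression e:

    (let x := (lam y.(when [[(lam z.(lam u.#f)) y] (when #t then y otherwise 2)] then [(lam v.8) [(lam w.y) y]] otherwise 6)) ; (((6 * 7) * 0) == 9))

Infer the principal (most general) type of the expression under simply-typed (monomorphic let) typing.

Derivation:
\u._ : c -> Bool
\z._ : b -> c -> Bool
y : a
  unify b -> c -> Bool ~ a -> d
  unify b ~ a
  unify c -> Bool ~ d
_ _ : c -> Bool
  unify Bool ~ Bool
y : a
  unify a ~ Int
  unify c -> Bool ~ Int -> e
  unify c ~ Int
  unify Bool ~ e
_ _ : Bool
  unify Bool ~ Bool
\v._ : f -> Int
y : Int
\w._ : g -> Int
y : Int
  unify g -> Int ~ Int -> h
  unify g ~ Int
  unify Int ~ h
_ _ : Int
  unify f -> Int ~ Int -> i
  unify f ~ Int
  unify Int ~ i
_ _ : Int
  unify Int ~ Int
\y._ : Int -> Int
let x : Int -> Int
  unify Int ~ Int
  unify Int ~ Int
  unify Int ~ Int
  unify Int ~ Int
  unify Int ~ Int
  unify Int ~ Int

Answer: Bool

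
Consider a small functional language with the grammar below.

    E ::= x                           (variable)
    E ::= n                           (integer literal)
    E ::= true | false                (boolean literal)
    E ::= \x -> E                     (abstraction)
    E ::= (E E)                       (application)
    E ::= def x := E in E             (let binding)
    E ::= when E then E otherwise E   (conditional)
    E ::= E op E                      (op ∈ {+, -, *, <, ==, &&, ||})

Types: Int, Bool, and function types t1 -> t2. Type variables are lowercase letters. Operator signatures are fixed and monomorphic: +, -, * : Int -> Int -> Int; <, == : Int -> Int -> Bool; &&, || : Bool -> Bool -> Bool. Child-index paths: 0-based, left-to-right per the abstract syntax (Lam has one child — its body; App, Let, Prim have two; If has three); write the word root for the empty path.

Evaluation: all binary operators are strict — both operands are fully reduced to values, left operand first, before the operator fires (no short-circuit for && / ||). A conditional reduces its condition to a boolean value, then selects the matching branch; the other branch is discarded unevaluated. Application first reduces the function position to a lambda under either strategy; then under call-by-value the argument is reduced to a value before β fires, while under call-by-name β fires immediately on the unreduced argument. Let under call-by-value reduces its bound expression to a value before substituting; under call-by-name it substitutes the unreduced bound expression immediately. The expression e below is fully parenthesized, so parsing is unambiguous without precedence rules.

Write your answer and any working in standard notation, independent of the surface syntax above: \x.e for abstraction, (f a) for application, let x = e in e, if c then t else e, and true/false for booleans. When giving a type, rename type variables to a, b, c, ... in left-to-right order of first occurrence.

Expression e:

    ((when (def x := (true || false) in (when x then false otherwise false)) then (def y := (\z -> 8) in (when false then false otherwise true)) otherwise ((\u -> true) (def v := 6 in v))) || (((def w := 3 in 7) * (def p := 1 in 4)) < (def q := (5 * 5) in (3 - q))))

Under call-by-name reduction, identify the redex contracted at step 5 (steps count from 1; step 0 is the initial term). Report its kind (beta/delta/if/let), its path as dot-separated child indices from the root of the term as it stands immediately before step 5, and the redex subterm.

Answer: beta at 0 : ((\u.true) (let v = 6 in v))

Working:
step 0: ((if (let x = (true || false) in (if x then false else false)) then (let y = (\z.8) in (if false then false else true)) else ((\u.true) (let v = 6 in v))) || (((let w = 3 in 7) * (let p = 1 in 4)) < (let q = (5 * 5) in (3 - q))))
step 1: [let@0.0] ((if (if (true || false) then false else false) then (let y = (\z.8) in (if false then false else true)) else ((\u.true) (let v = 6 in v))) || (((let w = 3 in 7) * (let p = 1 in 4)) < (let q = (5 * 5) in (3 - q))))
step 2: [delta@0.0.0] ((if (if true then false else false) then (let y = (\z.8) in (if false then false else true)) else ((\u.true) (let v = 6 in v))) || (((let w = 3 in 7) * (let p = 1 in 4)) < (let q = (5 * 5) in (3 - q))))
step 3: [if@0.0] ((if false then (let y = (\z.8) in (if false then false else true)) else ((\u.true) (let v = 6 in v))) || (((let w = 3 in 7) * (let p = 1 in 4)) < (let q = (5 * 5) in (3 - q))))
step 4: [if@0] (((\u.true) (let v = 6 in v)) || (((let w = 3 in 7) * (let p = 1 in 4)) < (let q = (5 * 5) in (3 - q))))
step 5: [beta@0] (true || (((let w = 3 in 7) * (let p = 1 in 4)) < (let q = (5 * 5) in (3 - q))))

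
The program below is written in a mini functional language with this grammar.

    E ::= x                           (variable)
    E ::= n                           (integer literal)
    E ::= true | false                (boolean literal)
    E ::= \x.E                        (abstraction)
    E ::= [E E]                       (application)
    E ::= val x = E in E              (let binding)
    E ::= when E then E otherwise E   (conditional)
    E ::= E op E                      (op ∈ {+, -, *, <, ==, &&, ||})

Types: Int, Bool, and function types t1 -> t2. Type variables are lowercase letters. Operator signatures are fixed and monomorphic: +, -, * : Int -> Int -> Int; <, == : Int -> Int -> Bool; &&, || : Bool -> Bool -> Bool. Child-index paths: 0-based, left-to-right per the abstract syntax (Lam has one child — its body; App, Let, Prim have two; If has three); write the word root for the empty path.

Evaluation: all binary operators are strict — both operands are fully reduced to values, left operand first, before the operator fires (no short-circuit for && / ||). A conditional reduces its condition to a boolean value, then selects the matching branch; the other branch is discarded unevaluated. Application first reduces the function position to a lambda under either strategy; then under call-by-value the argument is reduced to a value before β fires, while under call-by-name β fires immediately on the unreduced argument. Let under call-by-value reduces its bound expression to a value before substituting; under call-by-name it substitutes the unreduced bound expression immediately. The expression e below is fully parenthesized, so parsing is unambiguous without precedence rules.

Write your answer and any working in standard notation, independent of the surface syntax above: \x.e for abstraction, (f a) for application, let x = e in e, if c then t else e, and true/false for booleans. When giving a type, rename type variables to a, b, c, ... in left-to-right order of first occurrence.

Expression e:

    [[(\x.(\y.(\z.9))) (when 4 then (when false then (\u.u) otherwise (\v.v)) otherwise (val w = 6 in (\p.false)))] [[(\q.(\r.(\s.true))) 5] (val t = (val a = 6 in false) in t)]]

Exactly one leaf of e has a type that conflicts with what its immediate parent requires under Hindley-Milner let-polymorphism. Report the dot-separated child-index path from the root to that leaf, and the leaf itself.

Answer: 0.1.0 : 4

Trace:
\z._ : c -> Int
\y._ : b -> c -> Int
\x._ : a -> b -> c -> Int
  unify Int ~ Bool
  FAIL: mismatch Int ~ Bool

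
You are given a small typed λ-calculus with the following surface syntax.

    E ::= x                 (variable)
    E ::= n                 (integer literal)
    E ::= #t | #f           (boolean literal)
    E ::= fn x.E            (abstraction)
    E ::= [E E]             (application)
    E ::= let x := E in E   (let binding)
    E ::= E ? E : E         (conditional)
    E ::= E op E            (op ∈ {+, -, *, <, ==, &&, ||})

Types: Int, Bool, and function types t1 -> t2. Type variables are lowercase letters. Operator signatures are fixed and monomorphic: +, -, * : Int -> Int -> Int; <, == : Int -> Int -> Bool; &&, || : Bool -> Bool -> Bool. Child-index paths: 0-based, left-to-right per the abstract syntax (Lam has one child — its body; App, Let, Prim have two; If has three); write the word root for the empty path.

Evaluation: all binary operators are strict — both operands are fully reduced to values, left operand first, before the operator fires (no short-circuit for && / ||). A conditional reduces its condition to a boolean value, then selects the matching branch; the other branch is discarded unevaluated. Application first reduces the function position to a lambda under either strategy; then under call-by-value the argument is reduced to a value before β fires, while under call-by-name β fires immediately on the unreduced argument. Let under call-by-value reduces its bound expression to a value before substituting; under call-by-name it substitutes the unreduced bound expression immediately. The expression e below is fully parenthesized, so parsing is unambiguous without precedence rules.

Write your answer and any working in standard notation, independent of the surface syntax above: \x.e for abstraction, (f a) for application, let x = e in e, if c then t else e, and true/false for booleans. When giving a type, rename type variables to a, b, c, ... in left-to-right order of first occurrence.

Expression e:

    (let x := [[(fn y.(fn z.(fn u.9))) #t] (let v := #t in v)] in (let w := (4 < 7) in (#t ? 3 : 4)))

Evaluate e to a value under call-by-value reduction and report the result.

Derivation:
step 0: (let x = (((\y.(\z.(\u.9))) true) (let v = true in v)) in (let w = (4 < 7) in (if true then 3 else 4)))
step 1: [beta@0.0] (let x = ((\z.(\u.9)) (let v = true in v)) in (let w = (4 < 7) in (if true then 3 else 4)))
step 2: [let@0.1] (let x = ((\z.(\u.9)) true) in (let w = (4 < 7) in (if true then 3 else 4)))
step 3: [beta@0] (let x = (\u.9) in (let w = (4 < 7) in (if true then 3 else 4)))
step 4: [let@root] (let w = (4 < 7) in (if true then 3 else 4))
step 5: [delta@0] (let w = true in (if true then 3 else 4))
step 6: [let@root] (if true then 3 else 4)
step 7: [if@root] 3

Answer: 3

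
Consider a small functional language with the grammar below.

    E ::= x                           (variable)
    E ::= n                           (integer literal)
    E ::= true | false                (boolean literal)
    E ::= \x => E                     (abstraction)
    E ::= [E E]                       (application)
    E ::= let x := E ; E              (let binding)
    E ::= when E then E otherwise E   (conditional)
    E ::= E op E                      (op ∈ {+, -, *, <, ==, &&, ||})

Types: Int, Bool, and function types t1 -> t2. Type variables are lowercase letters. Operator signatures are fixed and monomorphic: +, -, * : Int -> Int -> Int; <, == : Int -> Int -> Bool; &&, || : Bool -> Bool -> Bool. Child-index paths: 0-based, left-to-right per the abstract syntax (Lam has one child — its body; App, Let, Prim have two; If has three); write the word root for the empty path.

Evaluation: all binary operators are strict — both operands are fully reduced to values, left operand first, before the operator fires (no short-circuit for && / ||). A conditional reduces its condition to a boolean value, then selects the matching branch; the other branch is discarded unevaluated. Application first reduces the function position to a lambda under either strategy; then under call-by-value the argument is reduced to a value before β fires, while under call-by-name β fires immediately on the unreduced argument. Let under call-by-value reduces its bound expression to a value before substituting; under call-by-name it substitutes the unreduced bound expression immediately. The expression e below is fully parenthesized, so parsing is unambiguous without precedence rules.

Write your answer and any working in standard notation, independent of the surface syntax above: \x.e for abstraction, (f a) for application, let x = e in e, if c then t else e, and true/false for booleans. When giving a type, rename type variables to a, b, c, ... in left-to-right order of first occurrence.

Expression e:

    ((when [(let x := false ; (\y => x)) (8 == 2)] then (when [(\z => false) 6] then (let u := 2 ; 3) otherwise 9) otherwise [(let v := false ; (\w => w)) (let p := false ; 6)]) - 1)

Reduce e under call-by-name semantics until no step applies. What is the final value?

Answer: 5

Working:
step 0: ((if ((let x = false in (\y.x)) (8 == 2)) then (if ((\z.false) 6) then (let u = 2 in 3) else 9) else ((let v = false in (\w.w)) (let p = false in 6))) - 1)
step 1: [let@0.0.0] ((if ((\y.false) (8 == 2)) then (if ((\z.false) 6) then (let u = 2 in 3) else 9) else ((let v = false in (\w.w)) (let p = false in 6))) - 1)
step 2: [beta@0.0] ((if false then (if ((\z.false) 6) then (let u = 2 in 3) else 9) else ((let v = false in (\w.w)) (let p = false in 6))) - 1)
step 3: [if@0] (((let v = false in (\w.w)) (let p = false in 6)) - 1)
step 4: [let@0.0] (((\w.w) (let p = false in 6)) - 1)
step 5: [beta@0] ((let p = false in 6) - 1)
step 6: [let@0] (6 - 1)
step 7: [delta@root] 5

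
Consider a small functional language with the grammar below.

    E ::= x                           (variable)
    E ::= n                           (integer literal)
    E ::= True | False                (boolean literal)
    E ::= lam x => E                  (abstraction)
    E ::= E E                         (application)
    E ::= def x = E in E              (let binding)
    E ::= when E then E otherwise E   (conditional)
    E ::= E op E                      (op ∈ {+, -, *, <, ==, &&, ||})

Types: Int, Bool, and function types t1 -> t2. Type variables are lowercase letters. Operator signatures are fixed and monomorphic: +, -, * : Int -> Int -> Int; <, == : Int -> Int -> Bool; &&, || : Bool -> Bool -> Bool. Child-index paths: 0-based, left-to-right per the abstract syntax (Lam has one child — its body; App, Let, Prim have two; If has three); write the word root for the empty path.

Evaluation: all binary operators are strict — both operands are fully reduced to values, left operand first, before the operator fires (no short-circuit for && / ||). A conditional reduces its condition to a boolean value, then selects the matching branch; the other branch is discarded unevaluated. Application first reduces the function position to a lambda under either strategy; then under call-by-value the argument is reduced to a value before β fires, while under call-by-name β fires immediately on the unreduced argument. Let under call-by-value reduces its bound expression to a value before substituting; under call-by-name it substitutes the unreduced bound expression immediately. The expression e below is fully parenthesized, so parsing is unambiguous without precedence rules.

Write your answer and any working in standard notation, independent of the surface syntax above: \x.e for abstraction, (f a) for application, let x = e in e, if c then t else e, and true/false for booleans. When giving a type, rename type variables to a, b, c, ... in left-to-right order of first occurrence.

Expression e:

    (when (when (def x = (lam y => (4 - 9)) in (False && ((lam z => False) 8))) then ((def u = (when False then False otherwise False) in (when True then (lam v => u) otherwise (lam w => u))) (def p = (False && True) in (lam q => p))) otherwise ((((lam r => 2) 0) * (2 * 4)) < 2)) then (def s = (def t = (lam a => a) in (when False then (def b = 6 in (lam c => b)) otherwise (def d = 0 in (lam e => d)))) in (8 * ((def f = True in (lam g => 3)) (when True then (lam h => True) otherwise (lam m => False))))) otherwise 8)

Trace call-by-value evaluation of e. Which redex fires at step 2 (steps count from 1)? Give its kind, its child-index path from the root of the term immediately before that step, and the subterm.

Answer: beta at 0.0.1 : ((\z.false) 8)

Trace:
step 0: (if (if (let x = (\y.(4 - 9)) in (false && ((\z.false) 8))) then ((let u = (if false then false else false) in (if true then (\v.u) else (\w.u))) (let p = (false && true) in (\q.p))) else ((((\r.2) 0) * (2 * 4)) < 2)) then (let s = (let t = (\a.a) in (if false then (let b = 6 in (\c.b)) else (let d = 0 in (\e.d)))) in (8 * ((let f = true in (\g.3)) (if true then (\h.true) else (\m.false))))) else 8)
step 1: [let@0.0] (if (if (false && ((\z.false) 8)) then ((let u = (if false then false else false) in (if true then (\v.u) else (\w.u))) (let p = (false && true) in (\q.p))) else ((((\r.2) 0) * (2 * 4)) < 2)) then (let s = (let t = (\a.a) in (if false then (let b = 6 in (\c.b)) else (let d = 0 in (\e.d)))) in (8 * ((let f = true in (\g.3)) (if true then (\h.true) else (\m.false))))) else 8)
step 2: [beta@0.0.1] (if (if (false && false) then ((let u = (if false then false else false) in (if true then (\v.u) else (\w.u))) (let p = (false && true) in (\q.p))) else ((((\r.2) 0) * (2 * 4)) < 2)) then (let s = (let t = (\a.a) in (if false then (let b = 6 in (\c.b)) else (let d = 0 in (\e.d)))) in (8 * ((let f = true in (\g.3)) (if true then (\h.true) else (\m.false))))) else 8)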